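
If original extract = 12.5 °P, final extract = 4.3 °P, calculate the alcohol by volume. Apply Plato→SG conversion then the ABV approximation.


SG = 259/(259 − P);  ABV = (OG − FG)·131.25
OG = 259/(259 − 12.5) = 1.0507
FG = 259/(259 − 4.3) = 1.0169
ABV = (1.0507 − 1.0169)·131.25

4.4398 % ABV


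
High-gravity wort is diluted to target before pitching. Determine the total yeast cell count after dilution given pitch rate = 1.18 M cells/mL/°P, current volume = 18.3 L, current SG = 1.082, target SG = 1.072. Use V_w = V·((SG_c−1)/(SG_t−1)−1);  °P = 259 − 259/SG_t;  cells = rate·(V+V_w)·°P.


V_w = 18.3·((1.082−1)/(1.072−1)−1) = 2.5417
V_final = 18.3 + 2.5417 = 20.8417
°P = 259 − 259/1.072 = 17.3955
cells = 1.18·20.8417·17.3955

427.8110 billion cells


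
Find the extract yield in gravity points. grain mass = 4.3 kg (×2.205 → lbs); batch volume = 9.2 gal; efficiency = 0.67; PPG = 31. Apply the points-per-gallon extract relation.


points = lbs × PPG × eff / vol
lbs = 4.3 × 2.205 = 9.4815
points = 9.4815 × 31 × 0.67 / 9.2

21.4055 points


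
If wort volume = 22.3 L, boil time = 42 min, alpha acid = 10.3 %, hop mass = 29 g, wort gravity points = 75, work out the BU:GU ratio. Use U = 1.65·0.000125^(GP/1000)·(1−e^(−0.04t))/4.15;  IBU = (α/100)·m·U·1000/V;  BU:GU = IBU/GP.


U = 1.65·0.000125^(75/1000)·(1−e^(−0.04·42))/4.15 = 0.1649
IBU = (10.3/100)·29·0.1649·1000/22.3 = 22.0831
BU:GU = 22.0831/75

0.2944


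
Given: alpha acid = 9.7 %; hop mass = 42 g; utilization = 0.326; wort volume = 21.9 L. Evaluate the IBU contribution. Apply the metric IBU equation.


IBU = (α/100)·mass·U·1000 / V
IBU = (9.7/100)·42·0.326·1000 / 21.9

60.6449 IBU


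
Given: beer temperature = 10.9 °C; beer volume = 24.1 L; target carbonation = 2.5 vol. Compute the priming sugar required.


residual = 14.695·(0.01821 + 0.09011·e^(−0.04·T));  sugar = (target − residual)·4.0·V
residual = 14.695·(0.01821 + 0.09011·e^(−0.04·10.9)) = 1.1238
sugar = (2.5 − 1.1238)·4.0·24.1

132.6632 g


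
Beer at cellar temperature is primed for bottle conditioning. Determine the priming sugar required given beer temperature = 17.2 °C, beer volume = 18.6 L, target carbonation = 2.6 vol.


residual = 14.695·(0.01821 + 0.09011·e^(−0.04·T));  sugar = (target − residual)·4.0·V
residual = 14.695·(0.01821 + 0.09011·e^(−0.04·17.2)) = 0.9331
sugar = (2.6 − 0.9331)·4.0·18.6

124.0177 g


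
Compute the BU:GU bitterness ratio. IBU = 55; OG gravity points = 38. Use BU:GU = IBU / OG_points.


BU:GU = 55 / 38

1.4474


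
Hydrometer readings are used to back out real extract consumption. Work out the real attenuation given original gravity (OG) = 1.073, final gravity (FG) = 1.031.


AA = (OG−FG)/(OG−1)·100;  RA = AA·0.8192
AA = (1.073 − 1.031)/(1.073 − 1)·100 = 57.5342
RA = 57.5342·0.8192

47.1321 %


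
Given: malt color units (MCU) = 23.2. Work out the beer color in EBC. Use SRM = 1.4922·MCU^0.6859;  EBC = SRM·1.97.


SRM = 1.4922·23.2^0.6859 = 12.8948
EBC = 12.8948·1.97

25.4028 EBC


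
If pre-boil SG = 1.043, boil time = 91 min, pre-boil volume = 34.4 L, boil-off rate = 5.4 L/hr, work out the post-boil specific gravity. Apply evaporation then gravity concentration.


V_post = V_pre − rate·(t/60);  SG_post = 1 + (SG_pre−1)·V_pre/V_post
V_post = 34.4 − 5.4·(91/60) = 26.2100
SG_post = 1 + (1.043 − 1)·34.4/26.2100

1.0564


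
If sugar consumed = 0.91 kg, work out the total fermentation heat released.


Q = m_sugar · 590 kJ/kg
Q = 0.91 · 590

536.9000 kJ


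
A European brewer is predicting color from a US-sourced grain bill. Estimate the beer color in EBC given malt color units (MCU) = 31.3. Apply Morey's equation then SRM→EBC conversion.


SRM = 1.4922·MCU^0.6859;  EBC = SRM·1.97
SRM = 1.4922·31.3^0.6859 = 15.8351
EBC = 15.8351·1.97

31.1952 EBC


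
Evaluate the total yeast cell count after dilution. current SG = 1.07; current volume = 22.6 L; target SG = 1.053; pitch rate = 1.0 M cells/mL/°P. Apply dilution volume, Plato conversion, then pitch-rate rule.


V_w = V·((SG_c−1)/(SG_t−1)−1);  °P = 259 − 259/SG_t;  cells = rate·(V+V_w)·°P
V_w = 22.6·((1.07−1)/(1.053−1)−1) = 7.2491
V_final = 22.6 + 7.2491 = 29.8491
°P = 259 − 259/1.053 = 13.0361
cells = 1.0·29.8491·13.0361

389.1149 billion cells


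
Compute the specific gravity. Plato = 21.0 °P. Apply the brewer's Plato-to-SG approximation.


SG = 259/(259 − P)
SG = 259/(259 − 21.0)

1.0882


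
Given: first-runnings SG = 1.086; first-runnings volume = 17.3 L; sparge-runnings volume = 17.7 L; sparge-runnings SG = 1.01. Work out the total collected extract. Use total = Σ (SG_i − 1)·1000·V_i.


first = (1.086 − 1)·1000·17.3 = 1487.8000
sparge = (1.01 − 1)·1000·17.7 = 177.0000
total = 1487.8000 + 177.0000

1664.8000 gravity·L


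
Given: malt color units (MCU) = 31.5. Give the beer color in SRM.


SRM = 1.4922 · MCU^0.6859
SRM = 1.4922 · 31.5^0.6859

15.9044 SRM


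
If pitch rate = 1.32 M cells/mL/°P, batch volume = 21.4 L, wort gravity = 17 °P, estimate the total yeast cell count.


cells (billions) = rate · V_L · °P
cells = 1.32 · 21.4 · 17

480.2160 billion cells


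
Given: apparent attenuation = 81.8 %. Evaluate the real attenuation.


RA = AA · 0.8192
RA = 81.8 · 0.8192

67.0106 %


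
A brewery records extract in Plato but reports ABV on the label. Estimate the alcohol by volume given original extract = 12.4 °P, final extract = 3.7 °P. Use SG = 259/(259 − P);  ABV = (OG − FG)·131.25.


OG = 259/(259 − 12.4) = 1.0503
FG = 259/(259 − 3.7) = 1.0145
ABV = (1.0503 − 1.0145)·131.25

4.6976 % ABV


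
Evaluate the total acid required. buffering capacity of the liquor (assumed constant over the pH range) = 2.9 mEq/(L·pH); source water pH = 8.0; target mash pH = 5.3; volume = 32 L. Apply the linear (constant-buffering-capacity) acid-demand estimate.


acid = buffering capacity · (pH_source − pH_target) · V
acid = 2.9 · (8.0 − 5.3) · 32

250.5600 mEq


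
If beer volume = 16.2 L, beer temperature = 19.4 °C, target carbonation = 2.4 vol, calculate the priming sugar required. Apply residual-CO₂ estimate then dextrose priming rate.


residual = 14.695·(0.01821 + 0.09011·e^(−0.04·T));  sugar = (target − residual)·4.0·V
residual = 14.695·(0.01821 + 0.09011·e^(−0.04·19.4)) = 0.8770
sugar = (2.4 − 0.8770)·4.0·16.2

98.6882 g


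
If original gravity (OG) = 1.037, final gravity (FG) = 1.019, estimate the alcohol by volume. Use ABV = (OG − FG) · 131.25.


ABV = (1.037 − 1.019) · 131.25

2.3625 % ABV


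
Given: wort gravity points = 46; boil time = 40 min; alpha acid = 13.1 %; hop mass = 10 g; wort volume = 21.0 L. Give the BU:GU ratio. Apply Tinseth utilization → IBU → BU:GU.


U = 1.65·0.000125^(GP/1000)·(1−e^(−0.04t))/4.15;  IBU = (α/100)·m·U·1000/V;  BU:GU = IBU/GP
U = 1.65·0.000125^(46/1000)·(1−e^(−0.04·40))/4.15 = 0.2099
IBU = (13.1/100)·10·0.2099·1000/21.0 = 13.0920
BU:GU = 13.0920/46

0.2846


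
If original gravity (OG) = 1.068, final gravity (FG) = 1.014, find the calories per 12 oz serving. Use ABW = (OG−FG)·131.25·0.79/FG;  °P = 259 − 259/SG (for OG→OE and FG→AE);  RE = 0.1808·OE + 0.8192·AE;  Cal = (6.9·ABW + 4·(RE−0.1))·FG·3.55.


ABW = (1.068 − 1.014)·131.25·0.79/1.014 = 5.5218
OE = 259 − 259/1.068 = 16.4906 °P
AE = 259 − 259/1.014 = 3.5759 °P
RE = 0.1808·16.4906 + 0.8192·3.5759 = 5.9109 °P
Cal = (6.9·5.5218 + 4·(5.9109−0.1))·1.014·3.55

220.8208 kcal


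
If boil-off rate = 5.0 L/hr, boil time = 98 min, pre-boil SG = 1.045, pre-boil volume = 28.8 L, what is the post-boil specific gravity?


V_post = V_pre − rate·(t/60);  SG_post = 1 + (SG_pre−1)·V_pre/V_post
V_post = 28.8 − 5.0·(98/60) = 20.6333
SG_post = 1 + (1.045 − 1)·28.8/20.6333

1.0628


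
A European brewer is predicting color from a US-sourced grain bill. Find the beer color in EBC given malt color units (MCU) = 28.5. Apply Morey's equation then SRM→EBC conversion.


SRM = 1.4922·MCU^0.6859;  EBC = SRM·1.97
SRM = 1.4922·28.5^0.6859 = 14.8493
EBC = 14.8493·1.97

29.2531 EBC


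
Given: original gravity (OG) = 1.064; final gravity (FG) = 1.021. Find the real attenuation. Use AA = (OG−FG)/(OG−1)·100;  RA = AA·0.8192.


AA = (1.064 − 1.021)/(1.064 − 1)·100 = 67.1875
RA = 67.1875·0.8192

55.0400 %


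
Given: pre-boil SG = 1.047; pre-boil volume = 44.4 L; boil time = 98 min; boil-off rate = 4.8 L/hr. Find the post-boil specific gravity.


V_post = V_pre − rate·(t/60);  SG_post = 1 + (SG_pre−1)·V_pre/V_post
V_post = 44.4 − 4.8·(98/60) = 36.5600
SG_post = 1 + (1.047 − 1)·44.4/36.5600

1.0571


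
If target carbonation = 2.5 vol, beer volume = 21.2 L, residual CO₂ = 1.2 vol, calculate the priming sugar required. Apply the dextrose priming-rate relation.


sugar = (target − residual)·4.0·V
sugar = (2.5 − 1.2)·4.0·21.2

110.2400 g


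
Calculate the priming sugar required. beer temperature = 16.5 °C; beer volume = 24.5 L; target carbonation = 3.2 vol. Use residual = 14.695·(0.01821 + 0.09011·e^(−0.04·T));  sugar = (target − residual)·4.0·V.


residual = 14.695·(0.01821 + 0.09011·e^(−0.04·16.5)) = 0.9520
sugar = (3.2 − 0.9520)·4.0·24.5

220.3047 g


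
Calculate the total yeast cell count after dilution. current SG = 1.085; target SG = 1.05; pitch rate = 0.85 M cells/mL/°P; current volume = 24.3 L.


V_w = V·((SG_c−1)/(SG_t−1)−1);  °P = 259 − 259/SG_t;  cells = rate·(V+V_w)·°P
V_w = 24.3·((1.085−1)/(1.05−1)−1) = 17.0100
V_final = 24.3 + 17.0100 = 41.3100
°P = 259 − 259/1.05 = 12.3333
cells = 0.85·41.3100·12.3333

433.0665 billion cells


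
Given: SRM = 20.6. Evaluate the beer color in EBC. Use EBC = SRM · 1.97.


EBC = 20.6 · 1.97

40.5820 EBC


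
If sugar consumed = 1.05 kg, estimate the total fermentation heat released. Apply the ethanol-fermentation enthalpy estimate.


Q = m_sugar · 590 kJ/kg
Q = 1.05 · 590

619.5000 kJ


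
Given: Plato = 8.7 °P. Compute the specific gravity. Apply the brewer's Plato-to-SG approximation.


SG = 259/(259 − P)
SG = 259/(259 − 8.7)

1.0348


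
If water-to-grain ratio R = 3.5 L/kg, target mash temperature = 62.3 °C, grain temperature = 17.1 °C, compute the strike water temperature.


T_strike = (0.41/R)·(T_mash − T_grain) + T_mash
T_strike = (0.41/3.5)·(62.3 − 17.1) + 62.3

67.5949 °C


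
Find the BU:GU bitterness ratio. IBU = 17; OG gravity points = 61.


BU:GU = IBU / OG_points
BU:GU = 17 / 61

0.2787


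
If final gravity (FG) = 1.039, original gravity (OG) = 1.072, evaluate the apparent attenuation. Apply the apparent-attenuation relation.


AA = (OG − FG)/(OG − 1) · 100
AA = (1.072 − 1.039)/(1.072 − 1) · 100

45.8333 %


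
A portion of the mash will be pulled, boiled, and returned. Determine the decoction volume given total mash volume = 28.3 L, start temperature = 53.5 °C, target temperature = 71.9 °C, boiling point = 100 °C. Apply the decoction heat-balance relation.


V_dec = V_total·(T_target − T_start)/(T_boil − T_start)
V_dec = 28.3·(71.9 − 53.5)/(100 − 53.5)

11.1983 L


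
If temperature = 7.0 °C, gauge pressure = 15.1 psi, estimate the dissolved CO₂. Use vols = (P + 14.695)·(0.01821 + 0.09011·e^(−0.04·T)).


vols = (15.1 + 14.695)·(0.01821 + 0.09011·e^(−0.04·7.0))

2.5717 volumes


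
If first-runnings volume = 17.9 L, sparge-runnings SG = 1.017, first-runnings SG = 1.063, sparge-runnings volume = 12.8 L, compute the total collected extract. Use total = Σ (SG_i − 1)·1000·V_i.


first = (1.063 − 1)·1000·17.9 = 1127.7000
sparge = (1.017 − 1)·1000·12.8 = 217.6000
total = 1127.7000 + 217.6000

1345.3000 gravity·L


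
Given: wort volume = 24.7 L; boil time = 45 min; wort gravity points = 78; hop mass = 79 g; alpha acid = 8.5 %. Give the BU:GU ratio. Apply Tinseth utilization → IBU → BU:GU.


U = 1.65·0.000125^(GP/1000)·(1−e^(−0.04t))/4.15;  IBU = (α/100)·m·U·1000/V;  BU:GU = IBU/GP
U = 1.65·0.000125^(78/1000)·(1−e^(−0.04·45))/4.15 = 0.1646
IBU = (8.5/100)·79·0.1646·1000/24.7 = 44.7584
BU:GU = 44.7584/78

0.5738


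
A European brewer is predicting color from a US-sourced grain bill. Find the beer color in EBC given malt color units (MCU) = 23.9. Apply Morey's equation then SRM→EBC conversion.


SRM = 1.4922·MCU^0.6859;  EBC = SRM·1.97
SRM = 1.4922·23.9^0.6859 = 13.1604
EBC = 13.1604·1.97

25.9261 EBC


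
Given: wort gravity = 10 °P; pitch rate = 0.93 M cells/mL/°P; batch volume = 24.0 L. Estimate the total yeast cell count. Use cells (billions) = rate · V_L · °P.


cells = 0.93 · 24.0 · 10

223.2000 billion cells


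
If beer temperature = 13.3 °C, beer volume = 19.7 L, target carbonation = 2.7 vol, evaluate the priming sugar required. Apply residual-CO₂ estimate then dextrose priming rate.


residual = 14.695·(0.01821 + 0.09011·e^(−0.04·T));  sugar = (target − residual)·4.0·V
residual = 14.695·(0.01821 + 0.09011·e^(−0.04·13.3)) = 1.0454
sugar = (2.7 − 1.0454)·4.0·19.7

130.3786 g


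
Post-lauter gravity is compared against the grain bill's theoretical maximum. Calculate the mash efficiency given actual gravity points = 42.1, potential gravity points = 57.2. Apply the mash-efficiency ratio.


efficiency = actual / potential × 100
efficiency = 42.1 / 57.2 × 100

73.6014 %


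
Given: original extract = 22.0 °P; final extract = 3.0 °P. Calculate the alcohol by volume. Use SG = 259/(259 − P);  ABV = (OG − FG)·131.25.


OG = 259/(259 − 22.0) = 1.0928
FG = 259/(259 − 3.0) = 1.0117
ABV = (1.0928 − 1.0117)·131.25

10.6455 % ABV


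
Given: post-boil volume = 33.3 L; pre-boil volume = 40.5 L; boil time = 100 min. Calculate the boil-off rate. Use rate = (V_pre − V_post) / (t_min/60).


rate = (40.5 − 33.3) / (100/60)

4.3200 L/hr


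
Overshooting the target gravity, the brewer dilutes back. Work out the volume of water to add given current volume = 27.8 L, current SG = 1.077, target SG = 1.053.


V_water = V·((SG_curr − 1)/(SG_target − 1) − 1)
V_water = 27.8·((1.077 − 1)/(1.053 − 1) − 1)

12.5887 L


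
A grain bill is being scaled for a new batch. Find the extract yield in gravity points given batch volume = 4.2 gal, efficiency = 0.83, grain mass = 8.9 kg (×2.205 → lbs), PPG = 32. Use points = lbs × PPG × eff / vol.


lbs = 8.9 × 2.205 = 19.6245
points = 19.6245 × 32 × 0.83 / 4.2

124.1016 points


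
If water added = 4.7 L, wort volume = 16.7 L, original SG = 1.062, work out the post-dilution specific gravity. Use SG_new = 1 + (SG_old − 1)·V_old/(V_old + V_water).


pts = (1.062 − 1)·1000·16.7/(16.7 + 4.7) = 48.3832
SG_new = 1 + 48.3832/1000

1.0484


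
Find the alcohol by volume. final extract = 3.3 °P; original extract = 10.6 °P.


SG = 259/(259 − P);  ABV = (OG − FG)·131.25
OG = 259/(259 − 10.6) = 1.0427
FG = 259/(259 − 3.3) = 1.0129
ABV = (1.0427 − 1.0129)·131.25

3.9070 % ABV


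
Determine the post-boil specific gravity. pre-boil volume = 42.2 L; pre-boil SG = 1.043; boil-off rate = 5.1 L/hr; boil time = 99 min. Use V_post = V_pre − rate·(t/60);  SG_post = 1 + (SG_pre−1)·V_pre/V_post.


V_post = 42.2 − 5.1·(99/60) = 33.7850
SG_post = 1 + (1.043 − 1)·42.2/33.7850

1.0537


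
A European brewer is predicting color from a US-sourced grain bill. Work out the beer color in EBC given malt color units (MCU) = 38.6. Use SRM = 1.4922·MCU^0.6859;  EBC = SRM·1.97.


SRM = 1.4922·38.6^0.6859 = 18.2838
EBC = 18.2838·1.97

36.0192 EBC


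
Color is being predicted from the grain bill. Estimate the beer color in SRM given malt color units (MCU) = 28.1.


SRM = 1.4922 · MCU^0.6859
SRM = 1.4922 · 28.1^0.6859

14.7060 SRM


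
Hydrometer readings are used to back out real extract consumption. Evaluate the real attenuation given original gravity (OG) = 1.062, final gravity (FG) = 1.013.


AA = (OG−FG)/(OG−1)·100;  RA = AA·0.8192
AA = (1.062 − 1.013)/(1.062 − 1)·100 = 79.0323
RA = 79.0323·0.8192

64.7432 %


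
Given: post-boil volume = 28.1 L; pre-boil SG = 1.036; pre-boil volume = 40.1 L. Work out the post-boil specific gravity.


SG_post = 1 + (SG_pre − 1)·V_pre/V_post
pts_pre = (1.036 − 1)·1000 = 36.0000
pts_post = 36.0000·40.1/28.1 = 51.3737
SG_post = 1 + 51.3737/1000

1.0514


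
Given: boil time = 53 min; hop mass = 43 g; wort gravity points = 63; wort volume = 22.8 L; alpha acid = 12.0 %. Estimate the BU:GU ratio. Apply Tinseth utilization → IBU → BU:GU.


U = 1.65·0.000125^(GP/1000)·(1−e^(−0.04t))/4.15;  IBU = (α/100)·m·U·1000/V;  BU:GU = IBU/GP
U = 1.65·0.000125^(63/1000)·(1−e^(−0.04·53))/4.15 = 0.1986
IBU = (12.0/100)·43·0.1986·1000/22.8 = 44.9493
BU:GU = 44.9493/63

0.7135


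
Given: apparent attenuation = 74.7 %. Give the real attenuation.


RA = AA · 0.8192
RA = 74.7 · 0.8192

61.1942 %


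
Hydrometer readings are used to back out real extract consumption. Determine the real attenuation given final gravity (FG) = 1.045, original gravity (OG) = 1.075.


AA = (OG−FG)/(OG−1)·100;  RA = AA·0.8192
AA = (1.075 − 1.045)/(1.075 − 1)·100 = 40.0000
RA = 40.0000·0.8192

32.7680 %


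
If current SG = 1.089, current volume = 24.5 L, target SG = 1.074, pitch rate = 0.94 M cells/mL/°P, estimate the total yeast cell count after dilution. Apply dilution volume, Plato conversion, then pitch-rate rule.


V_w = V·((SG_c−1)/(SG_t−1)−1);  °P = 259 − 259/SG_t;  cells = rate·(V+V_w)·°P
V_w = 24.5·((1.089−1)/(1.074−1)−1) = 4.9662
V_final = 24.5 + 4.9662 = 29.4662
°P = 259 − 259/1.074 = 17.8454
cells = 0.94·29.4662·17.8454

494.2873 billion cells


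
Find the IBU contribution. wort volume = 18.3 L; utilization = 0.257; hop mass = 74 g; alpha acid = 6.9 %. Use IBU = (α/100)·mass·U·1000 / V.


IBU = (6.9/100)·74·0.257·1000 / 18.3

71.7072 IBU


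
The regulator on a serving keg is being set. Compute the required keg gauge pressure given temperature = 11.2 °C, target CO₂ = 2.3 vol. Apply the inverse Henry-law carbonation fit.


psi = vols/(0.01821 + 0.09011·e^(−0.04·T)) − 14.695
psi = 2.3/(0.01821 + 0.09011·e^(−0.04·11.2)) − 14.695

15.6553 psi


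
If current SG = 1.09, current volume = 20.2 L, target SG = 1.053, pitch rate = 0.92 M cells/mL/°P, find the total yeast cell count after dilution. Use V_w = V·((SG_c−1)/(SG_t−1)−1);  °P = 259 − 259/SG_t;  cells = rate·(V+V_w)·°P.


V_w = 20.2·((1.09−1)/(1.053−1)−1) = 14.1019
V_final = 20.2 + 14.1019 = 34.3019
°P = 259 − 259/1.053 = 13.0361
cells = 0.92·34.3019·13.0361

411.3894 billion cells


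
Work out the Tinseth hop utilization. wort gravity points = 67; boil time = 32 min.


U = 1.65·0.000125^(GP/1000) · (1 − e^(−0.04·t))/4.15
bigness = 1.65·0.000125^(67/1000) = 0.9036
boil_factor = (1 − e^(−0.04·32))/4.15 = 0.1740
U = 0.9036 · 0.1740

0.1572


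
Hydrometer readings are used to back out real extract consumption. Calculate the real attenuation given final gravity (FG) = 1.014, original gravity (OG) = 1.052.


AA = (OG−FG)/(OG−1)·100;  RA = AA·0.8192
AA = (1.052 − 1.014)/(1.052 − 1)·100 = 73.0769
RA = 73.0769·0.8192

59.8646 %


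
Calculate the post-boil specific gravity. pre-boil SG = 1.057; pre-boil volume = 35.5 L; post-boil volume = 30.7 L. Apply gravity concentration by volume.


SG_post = 1 + (SG_pre − 1)·V_pre/V_post
pts_pre = (1.057 − 1)·1000 = 57.0000
pts_post = 57.0000·35.5/30.7 = 65.9121
SG_post = 1 + 65.9121/1000

1.0659


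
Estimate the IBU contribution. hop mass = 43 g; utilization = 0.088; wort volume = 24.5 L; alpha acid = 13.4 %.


IBU = (α/100)·mass·U·1000 / V
IBU = (13.4/100)·43·0.088·1000 / 24.5

20.6962 IBU


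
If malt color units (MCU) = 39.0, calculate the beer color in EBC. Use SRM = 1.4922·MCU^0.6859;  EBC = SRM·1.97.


SRM = 1.4922·39.0^0.6859 = 18.4136
EBC = 18.4136·1.97

36.2748 EBC


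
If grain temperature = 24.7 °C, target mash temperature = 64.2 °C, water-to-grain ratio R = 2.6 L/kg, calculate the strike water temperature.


T_strike = (0.41/R)·(T_mash − T_grain) + T_mash
T_strike = (0.41/2.6)·(64.2 − 24.7) + 64.2

70.4288 °C


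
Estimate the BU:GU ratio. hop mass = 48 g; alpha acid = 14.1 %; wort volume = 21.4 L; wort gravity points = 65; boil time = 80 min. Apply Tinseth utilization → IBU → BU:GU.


U = 1.65·0.000125^(GP/1000)·(1−e^(−0.04t))/4.15;  IBU = (α/100)·m·U·1000/V;  BU:GU = IBU/GP
U = 1.65·0.000125^(65/1000)·(1−e^(−0.04·80))/4.15 = 0.2126
IBU = (14.1/100)·48·0.2126·1000/21.4 = 67.2524
BU:GU = 67.2524/65

1.0347


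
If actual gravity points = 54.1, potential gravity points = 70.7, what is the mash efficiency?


efficiency = actual / potential × 100
efficiency = 54.1 / 70.7 × 100

76.5205 %


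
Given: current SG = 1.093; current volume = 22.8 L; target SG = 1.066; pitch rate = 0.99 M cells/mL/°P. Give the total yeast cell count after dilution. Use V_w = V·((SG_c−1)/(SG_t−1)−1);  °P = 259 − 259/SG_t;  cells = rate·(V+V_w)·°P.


V_w = 22.8·((1.093−1)/(1.066−1)−1) = 9.3273
V_final = 22.8 + 9.3273 = 32.1273
°P = 259 − 259/1.066 = 16.0356
cells = 0.99·32.1273·16.0356

510.0298 billion cells


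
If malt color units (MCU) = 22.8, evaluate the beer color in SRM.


SRM = 1.4922 · MCU^0.6859
SRM = 1.4922 · 22.8^0.6859

12.7419 SRM


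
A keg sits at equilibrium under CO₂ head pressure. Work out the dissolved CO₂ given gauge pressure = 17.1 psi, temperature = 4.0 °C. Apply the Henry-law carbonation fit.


vols = (P + 14.695)·(0.01821 + 0.09011·e^(−0.04·T))
vols = (17.1 + 14.695)·(0.01821 + 0.09011·e^(−0.04·4.0))

3.0204 volumes


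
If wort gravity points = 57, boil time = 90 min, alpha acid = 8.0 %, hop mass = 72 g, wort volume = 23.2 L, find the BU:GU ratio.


U = 1.65·0.000125^(GP/1000)·(1−e^(−0.04t))/4.15;  IBU = (α/100)·m·U·1000/V;  BU:GU = IBU/GP
U = 1.65·0.000125^(57/1000)·(1−e^(−0.04·90))/4.15 = 0.2317
IBU = (8.0/100)·72·0.2317·1000/23.2 = 57.5258
BU:GU = 57.5258/57

1.0092


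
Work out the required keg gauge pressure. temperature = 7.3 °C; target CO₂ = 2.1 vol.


psi = vols/(0.01821 + 0.09011·e^(−0.04·T)) − 14.695
psi = 2.1/(0.01821 + 0.09011·e^(−0.04·7.3)) − 14.695

9.8660 psi


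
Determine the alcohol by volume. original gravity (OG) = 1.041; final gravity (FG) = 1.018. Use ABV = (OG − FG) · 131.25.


ABV = (1.041 − 1.018) · 131.25

3.0187 % ABV


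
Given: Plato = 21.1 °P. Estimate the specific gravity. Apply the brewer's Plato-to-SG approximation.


SG = 259/(259 − P)
SG = 259/(259 − 21.1)

1.0887


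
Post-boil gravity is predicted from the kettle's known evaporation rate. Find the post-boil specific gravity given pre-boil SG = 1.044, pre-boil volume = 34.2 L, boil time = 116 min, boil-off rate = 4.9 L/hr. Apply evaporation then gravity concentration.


V_post = V_pre − rate·(t/60);  SG_post = 1 + (SG_pre−1)·V_pre/V_post
V_post = 34.2 − 4.9·(116/60) = 24.7267
SG_post = 1 + (1.044 − 1)·34.2/24.7267

1.0609


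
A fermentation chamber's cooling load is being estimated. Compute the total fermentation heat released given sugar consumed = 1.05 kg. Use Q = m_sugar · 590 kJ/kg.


Q = 1.05 · 590

619.5000 kJ


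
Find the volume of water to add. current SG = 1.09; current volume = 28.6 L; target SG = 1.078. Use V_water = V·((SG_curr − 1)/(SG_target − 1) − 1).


V_water = 28.6·((1.09 − 1)/(1.078 − 1) − 1)

4.4000 L


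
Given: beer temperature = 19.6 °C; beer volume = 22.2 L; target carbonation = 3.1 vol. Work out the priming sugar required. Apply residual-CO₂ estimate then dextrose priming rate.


residual = 14.695·(0.01821 + 0.09011·e^(−0.04·T));  sugar = (target − residual)·4.0·V
residual = 14.695·(0.01821 + 0.09011·e^(−0.04·19.6)) = 0.8722
sugar = (3.1 − 0.8722)·4.0·22.2

197.8305 g


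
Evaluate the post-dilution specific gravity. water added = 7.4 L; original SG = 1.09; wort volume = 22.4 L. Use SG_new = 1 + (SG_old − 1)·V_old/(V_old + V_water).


pts = (1.09 − 1)·1000·22.4/(22.4 + 7.4) = 67.6510
SG_new = 1 + 67.6510/1000

1.0677


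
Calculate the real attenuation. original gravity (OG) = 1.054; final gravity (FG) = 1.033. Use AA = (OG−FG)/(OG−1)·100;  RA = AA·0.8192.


AA = (1.054 − 1.033)/(1.054 − 1)·100 = 38.8889
RA = 38.8889·0.8192

31.8578 %


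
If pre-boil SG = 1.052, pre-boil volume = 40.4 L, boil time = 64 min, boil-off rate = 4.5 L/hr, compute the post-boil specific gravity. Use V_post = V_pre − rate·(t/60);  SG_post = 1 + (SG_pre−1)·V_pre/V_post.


V_post = 40.4 − 4.5·(64/60) = 35.6000
SG_post = 1 + (1.052 − 1)·40.4/35.6000

1.0590


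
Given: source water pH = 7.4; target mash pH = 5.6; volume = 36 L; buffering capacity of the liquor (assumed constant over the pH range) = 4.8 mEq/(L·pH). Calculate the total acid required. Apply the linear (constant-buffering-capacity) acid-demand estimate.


acid = buffering capacity · (pH_source − pH_target) · V
acid = 4.8 · (7.4 − 5.6) · 36

311.0400 mEq


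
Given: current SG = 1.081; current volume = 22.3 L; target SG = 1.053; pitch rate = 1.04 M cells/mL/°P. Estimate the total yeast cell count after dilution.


V_w = V·((SG_c−1)/(SG_t−1)−1);  °P = 259 − 259/SG_t;  cells = rate·(V+V_w)·°P
V_w = 22.3·((1.081−1)/(1.053−1)−1) = 11.7811
V_final = 22.3 + 11.7811 = 34.0811
°P = 259 − 259/1.053 = 13.0361
cells = 1.04·34.0811·13.0361

462.0560 billion cells


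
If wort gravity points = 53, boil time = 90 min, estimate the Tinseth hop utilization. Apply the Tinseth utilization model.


U = 1.65·0.000125^(GP/1000) · (1 − e^(−0.04·t))/4.15
bigness = 1.65·0.000125^(53/1000) = 1.0248
boil_factor = (1 − e^(−0.04·90))/4.15 = 0.2344
U = 1.0248 · 0.2344

0.2402


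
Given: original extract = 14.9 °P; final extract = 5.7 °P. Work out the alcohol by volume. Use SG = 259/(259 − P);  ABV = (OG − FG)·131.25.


OG = 259/(259 − 14.9) = 1.0610
FG = 259/(259 − 5.7) = 1.0225
ABV = (1.0610 − 1.0225)·131.25

5.0581 % ABV


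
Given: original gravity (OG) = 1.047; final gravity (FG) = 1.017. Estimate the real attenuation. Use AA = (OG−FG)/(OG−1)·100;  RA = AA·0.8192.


AA = (1.047 − 1.017)/(1.047 − 1)·100 = 63.8298
RA = 63.8298·0.8192

52.2894 %


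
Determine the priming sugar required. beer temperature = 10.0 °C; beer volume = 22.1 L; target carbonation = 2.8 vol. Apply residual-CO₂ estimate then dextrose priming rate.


residual = 14.695·(0.01821 + 0.09011·e^(−0.04·T));  sugar = (target − residual)·4.0·V
residual = 14.695·(0.01821 + 0.09011·e^(−0.04·10.0)) = 1.1552
sugar = (2.8 − 1.1552)·4.0·22.1

145.3993 g


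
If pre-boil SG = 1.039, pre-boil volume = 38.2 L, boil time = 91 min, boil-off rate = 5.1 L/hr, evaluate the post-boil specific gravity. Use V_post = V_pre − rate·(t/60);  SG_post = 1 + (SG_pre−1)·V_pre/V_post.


V_post = 38.2 − 5.1·(91/60) = 30.4650
SG_post = 1 + (1.039 − 1)·38.2/30.4650

1.0489


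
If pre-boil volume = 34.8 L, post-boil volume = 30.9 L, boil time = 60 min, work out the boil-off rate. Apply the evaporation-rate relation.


rate = (V_pre − V_post) / (t_min/60)
rate = (34.8 − 30.9) / (60/60)

3.9000 L/hr


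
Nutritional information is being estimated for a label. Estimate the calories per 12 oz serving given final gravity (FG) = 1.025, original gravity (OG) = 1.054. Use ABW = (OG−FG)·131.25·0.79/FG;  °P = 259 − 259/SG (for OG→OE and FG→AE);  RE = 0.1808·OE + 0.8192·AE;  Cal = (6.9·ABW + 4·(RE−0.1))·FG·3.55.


ABW = (1.054 − 1.025)·131.25·0.79/1.025 = 2.9336
OE = 259 − 259/1.054 = 13.2694 °P
AE = 259 − 259/1.025 = 6.3171 °P
RE = 0.1808·13.2694 + 0.8192·6.3171 = 7.5741 °P
Cal = (6.9·2.9336 + 4·(7.5741−0.1))·1.025·3.55

182.4399 kcal


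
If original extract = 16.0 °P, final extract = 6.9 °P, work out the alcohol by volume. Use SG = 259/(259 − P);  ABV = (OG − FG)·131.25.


OG = 259/(259 − 16.0) = 1.0658
FG = 259/(259 − 6.9) = 1.0274
ABV = (1.0658 − 1.0274)·131.25

5.0497 % ABV


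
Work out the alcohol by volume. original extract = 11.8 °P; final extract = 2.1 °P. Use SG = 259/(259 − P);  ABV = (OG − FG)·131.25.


OG = 259/(259 − 11.8) = 1.0477
FG = 259/(259 − 2.1) = 1.0082
ABV = (1.0477 − 1.0082)·131.25

5.1923 % ABV


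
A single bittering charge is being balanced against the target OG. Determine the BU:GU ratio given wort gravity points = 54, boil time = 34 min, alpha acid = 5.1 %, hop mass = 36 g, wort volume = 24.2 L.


U = 1.65·0.000125^(GP/1000)·(1−e^(−0.04t))/4.15;  IBU = (α/100)·m·U·1000/V;  BU:GU = IBU/GP
U = 1.65·0.000125^(54/1000)·(1−e^(−0.04·34))/4.15 = 0.1819
IBU = (5.1/100)·36·0.1819·1000/24.2 = 13.8011
BU:GU = 13.8011/54

0.2556


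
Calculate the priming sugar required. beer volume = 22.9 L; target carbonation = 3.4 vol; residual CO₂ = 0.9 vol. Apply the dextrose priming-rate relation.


sugar = (target − residual)·4.0·V
sugar = (3.4 − 0.9)·4.0·22.9

229.0000 g


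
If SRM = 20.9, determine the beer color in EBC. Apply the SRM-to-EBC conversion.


EBC = SRM · 1.97
EBC = 20.9 · 1.97

41.1730 EBC


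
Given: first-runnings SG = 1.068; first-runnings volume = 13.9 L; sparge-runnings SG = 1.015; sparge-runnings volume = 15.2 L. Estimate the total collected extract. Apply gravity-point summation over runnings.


total = Σ (SG_i − 1)·1000·V_i
first = (1.068 − 1)·1000·13.9 = 945.2000
sparge = (1.015 − 1)·1000·15.2 = 228.0000
total = 945.2000 + 228.0000

1173.2000 gravity·L


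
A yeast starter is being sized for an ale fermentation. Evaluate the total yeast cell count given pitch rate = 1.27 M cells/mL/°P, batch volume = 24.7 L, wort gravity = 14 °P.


cells (billions) = rate · V_L · °P
cells = 1.27 · 24.7 · 14

439.1660 billion cells


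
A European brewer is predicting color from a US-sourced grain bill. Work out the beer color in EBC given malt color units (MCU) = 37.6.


SRM = 1.4922·MCU^0.6859;  EBC = SRM·1.97
SRM = 1.4922·37.6^0.6859 = 17.9576
EBC = 17.9576·1.97

35.3765 EBC


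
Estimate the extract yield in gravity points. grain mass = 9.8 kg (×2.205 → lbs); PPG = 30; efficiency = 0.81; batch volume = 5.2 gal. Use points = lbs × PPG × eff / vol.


lbs = 9.8 × 2.205 = 21.6090
points = 21.6090 × 30 × 0.81 / 5.2

100.9805 points


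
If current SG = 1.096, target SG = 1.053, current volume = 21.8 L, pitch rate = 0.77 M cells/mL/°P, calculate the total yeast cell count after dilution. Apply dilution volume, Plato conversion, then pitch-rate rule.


V_w = V·((SG_c−1)/(SG_t−1)−1);  °P = 259 − 259/SG_t;  cells = rate·(V+V_w)·°P
V_w = 21.8·((1.096−1)/(1.053−1)−1) = 17.6868
V_final = 21.8 + 17.6868 = 39.4868
°P = 259 − 259/1.053 = 13.0361
cells = 0.77·39.4868·13.0361

396.3600 billion cells


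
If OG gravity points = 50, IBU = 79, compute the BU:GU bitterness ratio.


BU:GU = IBU / OG_points
BU:GU = 79 / 50

1.5800


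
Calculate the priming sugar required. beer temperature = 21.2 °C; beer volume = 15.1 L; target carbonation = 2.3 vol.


residual = 14.695·(0.01821 + 0.09011·e^(−0.04·T));  sugar = (target − residual)·4.0·V
residual = 14.695·(0.01821 + 0.09011·e^(−0.04·21.2)) = 0.8347
sugar = (2.3 − 0.8347)·4.0·15.1

88.5043 g


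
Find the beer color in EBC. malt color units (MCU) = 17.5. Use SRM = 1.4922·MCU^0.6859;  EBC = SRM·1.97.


SRM = 1.4922·17.5^0.6859 = 10.6274
EBC = 10.6274·1.97

20.9360 EBC


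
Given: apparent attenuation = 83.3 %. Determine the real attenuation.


RA = AA · 0.8192
RA = 83.3 · 0.8192

68.2394 %


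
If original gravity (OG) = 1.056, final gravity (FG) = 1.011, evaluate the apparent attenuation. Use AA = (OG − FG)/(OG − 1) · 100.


AA = (1.056 − 1.011)/(1.056 − 1) · 100

80.3571 %


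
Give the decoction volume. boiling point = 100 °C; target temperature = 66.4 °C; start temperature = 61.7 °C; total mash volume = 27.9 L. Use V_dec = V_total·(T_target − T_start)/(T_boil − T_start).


V_dec = 27.9·(66.4 − 61.7)/(100 − 61.7)

3.4238 L


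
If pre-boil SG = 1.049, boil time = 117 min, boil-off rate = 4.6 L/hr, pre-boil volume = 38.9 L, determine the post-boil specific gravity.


V_post = V_pre − rate·(t/60);  SG_post = 1 + (SG_pre−1)·V_pre/V_post
V_post = 38.9 − 4.6·(117/60) = 29.9300
SG_post = 1 + (1.049 − 1)·38.9/29.9300

1.0637


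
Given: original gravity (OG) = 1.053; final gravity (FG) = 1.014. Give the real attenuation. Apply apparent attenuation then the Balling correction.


AA = (OG−FG)/(OG−1)·100;  RA = AA·0.8192
AA = (1.053 − 1.014)/(1.053 − 1)·100 = 73.5849
RA = 73.5849·0.8192

60.2808 %


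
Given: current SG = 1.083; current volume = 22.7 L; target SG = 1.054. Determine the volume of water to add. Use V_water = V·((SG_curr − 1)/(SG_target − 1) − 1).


V_water = 22.7·((1.083 − 1)/(1.054 − 1) − 1)

12.1907 L


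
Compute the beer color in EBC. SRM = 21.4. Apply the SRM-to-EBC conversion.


EBC = SRM · 1.97
EBC = 21.4 · 1.97

42.1580 EBC


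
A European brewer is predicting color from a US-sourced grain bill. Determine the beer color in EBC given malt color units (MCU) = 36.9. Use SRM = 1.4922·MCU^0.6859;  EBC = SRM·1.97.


SRM = 1.4922·36.9^0.6859 = 17.7276
EBC = 17.7276·1.97

34.9234 EBC


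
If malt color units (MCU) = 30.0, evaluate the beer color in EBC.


SRM = 1.4922·MCU^0.6859;  EBC = SRM·1.97
SRM = 1.4922·30.0^0.6859 = 15.3810
EBC = 15.3810·1.97

30.3006 EBC


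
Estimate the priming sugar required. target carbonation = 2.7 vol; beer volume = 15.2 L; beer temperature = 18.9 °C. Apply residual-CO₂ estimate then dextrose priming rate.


residual = 14.695·(0.01821 + 0.09011·e^(−0.04·T));  sugar = (target − residual)·4.0·V
residual = 14.695·(0.01821 + 0.09011·e^(−0.04·18.9)) = 0.8893
sugar = (2.7 − 0.8893)·4.0·15.2

110.0878 g


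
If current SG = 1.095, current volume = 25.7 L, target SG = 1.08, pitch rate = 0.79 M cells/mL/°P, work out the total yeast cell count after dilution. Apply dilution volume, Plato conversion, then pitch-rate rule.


V_w = V·((SG_c−1)/(SG_t−1)−1);  °P = 259 − 259/SG_t;  cells = rate·(V+V_w)·°P
V_w = 25.7·((1.095−1)/(1.08−1)−1) = 4.8187
V_final = 25.7 + 4.8187 = 30.5187
°P = 259 − 259/1.08 = 19.1852
cells = 0.79·30.5187·19.1852

462.5512 billion cells


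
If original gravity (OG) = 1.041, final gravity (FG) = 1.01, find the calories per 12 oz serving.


ABW = (OG−FG)·131.25·0.79/FG;  °P = 259 − 259/SG (for OG→OE and FG→AE);  RE = 0.1808·OE + 0.8192·AE;  Cal = (6.9·ABW + 4·(RE−0.1))·FG·3.55
ABW = (1.041 − 1.01)·131.25·0.79/1.01 = 3.1825
OE = 259 − 259/1.041 = 10.2008 °P
AE = 259 − 259/1.01 = 2.5644 °P
RE = 0.1808·10.2008 + 0.8192·2.5644 = 3.9450 °P
Cal = (6.9·3.1825 + 4·(3.9450−0.1))·1.01·3.55

133.8799 kcal


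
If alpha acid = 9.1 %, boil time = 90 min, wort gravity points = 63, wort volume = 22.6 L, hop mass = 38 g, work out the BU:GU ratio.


U = 1.65·0.000125^(GP/1000)·(1−e^(−0.04t))/4.15;  IBU = (α/100)·m·U·1000/V;  BU:GU = IBU/GP
U = 1.65·0.000125^(63/1000)·(1−e^(−0.04·90))/4.15 = 0.2195
IBU = (9.1/100)·38·0.2195·1000/22.6 = 33.5912
BU:GU = 33.5912/63

0.5332


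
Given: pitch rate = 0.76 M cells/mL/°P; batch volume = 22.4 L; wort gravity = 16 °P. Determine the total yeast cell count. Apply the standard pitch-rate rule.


cells (billions) = rate · V_L · °P
cells = 0.76 · 22.4 · 16

272.3840 billion cells


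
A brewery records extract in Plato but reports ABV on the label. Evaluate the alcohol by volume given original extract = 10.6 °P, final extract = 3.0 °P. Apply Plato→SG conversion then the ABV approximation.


SG = 259/(259 − P);  ABV = (OG − FG)·131.25
OG = 259/(259 − 10.6) = 1.0427
FG = 259/(259 − 3.0) = 1.0117
ABV = (1.0427 − 1.0117)·131.25

4.0628 % ABV


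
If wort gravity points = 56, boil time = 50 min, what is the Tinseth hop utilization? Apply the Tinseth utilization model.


U = 1.65·0.000125^(GP/1000) · (1 − e^(−0.04·t))/4.15
bigness = 1.65·0.000125^(56/1000) = 0.9975
boil_factor = (1 − e^(−0.04·50))/4.15 = 0.2084
U = 0.9975 · 0.2084

0.2078


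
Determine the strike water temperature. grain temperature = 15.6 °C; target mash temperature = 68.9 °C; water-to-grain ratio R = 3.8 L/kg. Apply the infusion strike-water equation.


T_strike = (0.41/R)·(T_mash − T_grain) + T_mash
T_strike = (0.41/3.8)·(68.9 − 15.6) + 68.9

74.6508 °C


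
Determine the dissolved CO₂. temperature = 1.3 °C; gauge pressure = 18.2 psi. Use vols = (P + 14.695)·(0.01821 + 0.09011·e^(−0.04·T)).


vols = (18.2 + 14.695)·(0.01821 + 0.09011·e^(−0.04·1.3))

3.4130 volumes


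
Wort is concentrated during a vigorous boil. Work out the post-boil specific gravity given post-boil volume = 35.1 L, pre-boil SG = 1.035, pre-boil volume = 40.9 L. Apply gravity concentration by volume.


SG_post = 1 + (SG_pre − 1)·V_pre/V_post
pts_pre = (1.035 − 1)·1000 = 35.0000
pts_post = 35.0000·40.9/35.1 = 40.7835
SG_post = 1 + 40.7835/1000

1.0408


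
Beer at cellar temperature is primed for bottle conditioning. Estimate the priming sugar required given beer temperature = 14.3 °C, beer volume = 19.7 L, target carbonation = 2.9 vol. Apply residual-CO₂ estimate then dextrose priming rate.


residual = 14.695·(0.01821 + 0.09011·e^(−0.04·T));  sugar = (target − residual)·4.0·V
residual = 14.695·(0.01821 + 0.09011·e^(−0.04·14.3)) = 1.0149
sugar = (2.9 − 1.0149)·4.0·19.7

148.5420 g


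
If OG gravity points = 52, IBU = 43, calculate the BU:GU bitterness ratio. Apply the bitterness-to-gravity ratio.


BU:GU = IBU / OG_points
BU:GU = 43 / 52

0.8269


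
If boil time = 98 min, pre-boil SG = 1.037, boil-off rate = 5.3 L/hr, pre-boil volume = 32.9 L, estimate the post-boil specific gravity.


V_post = V_pre − rate·(t/60);  SG_post = 1 + (SG_pre−1)·V_pre/V_post
V_post = 32.9 − 5.3·(98/60) = 24.2433
SG_post = 1 + (1.037 − 1)·32.9/24.2433

1.0502


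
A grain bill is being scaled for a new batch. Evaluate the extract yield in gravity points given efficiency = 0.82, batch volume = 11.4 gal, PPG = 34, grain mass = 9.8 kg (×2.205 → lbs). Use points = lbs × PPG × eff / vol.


lbs = 9.8 × 2.205 = 21.6090
points = 21.6090 × 34 × 0.82 / 11.4

52.8473 points


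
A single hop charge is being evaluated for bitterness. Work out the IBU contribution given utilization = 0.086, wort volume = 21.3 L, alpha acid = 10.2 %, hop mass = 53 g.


IBU = (α/100)·mass·U·1000 / V
IBU = (10.2/100)·53·0.086·1000 / 21.3

21.8270 IBU


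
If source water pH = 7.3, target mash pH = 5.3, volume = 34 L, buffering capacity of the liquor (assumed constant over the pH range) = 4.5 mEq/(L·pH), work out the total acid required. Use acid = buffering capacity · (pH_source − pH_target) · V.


acid = 4.5 · (7.3 − 5.3) · 34

306.0000 mEq


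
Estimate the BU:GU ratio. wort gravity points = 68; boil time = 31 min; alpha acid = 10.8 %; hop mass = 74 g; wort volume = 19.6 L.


U = 1.65·0.000125^(GP/1000)·(1−e^(−0.04t))/4.15;  IBU = (α/100)·m·U·1000/V;  BU:GU = IBU/GP
U = 1.65·0.000125^(68/1000)·(1−e^(−0.04·31))/4.15 = 0.1533
IBU = (10.8/100)·74·0.1533·1000/19.6 = 62.5259
BU:GU = 62.5259/68

0.9195
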